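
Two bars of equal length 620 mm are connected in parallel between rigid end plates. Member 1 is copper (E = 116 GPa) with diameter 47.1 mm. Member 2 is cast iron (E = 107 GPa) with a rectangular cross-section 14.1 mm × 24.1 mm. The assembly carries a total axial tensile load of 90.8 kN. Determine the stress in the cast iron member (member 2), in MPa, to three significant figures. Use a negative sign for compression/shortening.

A_1 = 1742 mm².
A_2 = 339.8 mm².
Equal strain + equilibrium ⇒ each member carries load in proportion to AE: A₁E₁ = 202100000 N, A₂E₂ = 36360000 N, ΣAE = 238500000 N.
σ₂ = P·E₂/ΣAE = 90800·107000/238500000 = 40.74 MPa.

40.7 MPa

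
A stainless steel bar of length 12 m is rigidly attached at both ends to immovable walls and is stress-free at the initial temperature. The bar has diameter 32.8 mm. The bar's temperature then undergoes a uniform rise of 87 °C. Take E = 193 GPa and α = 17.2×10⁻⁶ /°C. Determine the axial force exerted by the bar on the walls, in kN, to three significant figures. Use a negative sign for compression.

-244 kN

Free thermal expansion αLΔT = 17.2e-6 · 12000 · 87 = 17.96 mm.
The walls impose strain ε = −(17.96)/12000 = -1.4964e-03; σ = Eε = 193000 · -1.4964e-03 = -288.8 MPa.
Wall reaction R = σ·A = -288.8·845 = -244000 N = -244 kN.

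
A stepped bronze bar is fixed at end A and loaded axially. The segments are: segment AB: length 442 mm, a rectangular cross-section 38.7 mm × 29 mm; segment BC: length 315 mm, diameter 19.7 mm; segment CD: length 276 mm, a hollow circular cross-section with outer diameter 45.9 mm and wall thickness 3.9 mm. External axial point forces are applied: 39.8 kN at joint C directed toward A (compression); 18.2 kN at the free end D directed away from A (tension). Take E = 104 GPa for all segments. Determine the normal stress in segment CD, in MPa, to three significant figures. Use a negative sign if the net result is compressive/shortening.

Internal axial forces (sectioning from the free end, tension +): N_CD = 18.2 kN, N_BC = -21.6 kN, N_AB = -21.6 kN.
A_CD = 514.6 mm².
σ_CD = N_CD/A_CD = 18200/514.6 = 35.37 MPa.

35.4 MPa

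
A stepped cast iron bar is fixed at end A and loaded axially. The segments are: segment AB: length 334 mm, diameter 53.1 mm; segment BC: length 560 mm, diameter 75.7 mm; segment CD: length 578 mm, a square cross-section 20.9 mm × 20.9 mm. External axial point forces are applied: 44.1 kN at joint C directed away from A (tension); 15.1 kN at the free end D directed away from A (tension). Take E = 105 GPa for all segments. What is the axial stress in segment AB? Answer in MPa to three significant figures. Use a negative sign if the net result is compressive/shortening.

Internal axial forces (sectioning from the free end, tension +): N_CD = 15.1 kN, N_BC = 59.2 kN, N_AB = 59.2 kN.
A_AB = 2215 mm².
σ_AB = N_AB/A_AB = 59200/2215 = 26.73 MPa.

26.7 MPa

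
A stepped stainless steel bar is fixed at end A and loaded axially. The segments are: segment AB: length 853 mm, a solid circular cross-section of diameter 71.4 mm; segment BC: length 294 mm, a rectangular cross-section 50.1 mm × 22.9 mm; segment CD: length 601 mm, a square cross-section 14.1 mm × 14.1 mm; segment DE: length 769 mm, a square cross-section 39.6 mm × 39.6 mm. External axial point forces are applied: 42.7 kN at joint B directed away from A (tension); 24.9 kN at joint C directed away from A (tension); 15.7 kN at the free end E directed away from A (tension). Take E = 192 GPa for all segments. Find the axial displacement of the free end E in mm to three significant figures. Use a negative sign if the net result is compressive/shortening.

0.434 mm

Internal axial forces (sectioning from the free end, tension +): N_DE = 15.7 kN, N_CD = 15.7 kN, N_BC = 40.6 kN, N_AB = 83.3 kN.
A_AB = 4004 mm².
A_BC = 1147 mm².
A_CD = 198.8 mm².
A_DE = 1568 mm².
δ_AB = 83300·853/(4004·192000) = 0.09243 mm
δ_BC = 40600·294/(1147·192000) = 0.05419 mm
δ_CD = 15700·601/(198.8·192000) = 0.2472 mm
δ_DE = 15700·769/(1568·192000) = 0.0401 mm
δ = Σδ_i = 0.4339 mm.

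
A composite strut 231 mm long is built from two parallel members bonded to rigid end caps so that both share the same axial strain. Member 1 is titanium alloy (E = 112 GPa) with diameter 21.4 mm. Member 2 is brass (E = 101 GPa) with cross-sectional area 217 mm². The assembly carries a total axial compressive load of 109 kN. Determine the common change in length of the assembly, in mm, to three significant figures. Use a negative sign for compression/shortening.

A_1 = 359.7 mm².
Equal strain + equilibrium ⇒ each member carries load in proportion to AE: A₁E₁ = 40280000 N, A₂E₂ = 21920000 N, ΣAE = 62200000 N.
δ = PL/ΣAE = -109000·231/62200000 = -0.4048 mm.

-0.405 mm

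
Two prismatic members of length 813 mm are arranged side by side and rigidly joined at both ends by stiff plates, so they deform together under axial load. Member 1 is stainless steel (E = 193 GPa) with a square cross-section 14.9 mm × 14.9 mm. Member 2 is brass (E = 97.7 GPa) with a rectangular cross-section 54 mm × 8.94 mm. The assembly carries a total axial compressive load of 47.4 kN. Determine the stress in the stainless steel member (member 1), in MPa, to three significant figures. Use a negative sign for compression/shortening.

-102 MPa

A_1 = 222 mm².
A_2 = 482.8 mm².
Equal strain + equilibrium ⇒ each member carries load in proportion to AE: A₁E₁ = 42850000 N, A₂E₂ = 47170000 N, ΣAE = 90010000 N.
σ₁ = P·E₁/ΣAE = -47400·193000/90010000 = -101.6 MPa.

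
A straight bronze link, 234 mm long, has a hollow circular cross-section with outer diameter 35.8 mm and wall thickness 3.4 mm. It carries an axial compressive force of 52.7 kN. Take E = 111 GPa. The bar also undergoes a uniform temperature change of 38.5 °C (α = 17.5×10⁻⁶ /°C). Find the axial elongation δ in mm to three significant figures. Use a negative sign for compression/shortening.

A = 346.1 mm².
δ_mech = NL/(AE) = -52700·234/(346.1·111000) = -0.321 mm.
δ_thermal = αLΔT = 17.5e-6·234·38.5 = 0.1577 mm.
δ = δ_mech + δ_thermal = -0.1634 mm.

-0.163 mm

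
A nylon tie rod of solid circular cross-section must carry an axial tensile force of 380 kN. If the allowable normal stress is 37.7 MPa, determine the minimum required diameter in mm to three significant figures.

Required area A ≥ P/σ_allow = 380000/37.7 = 10080 mm².
For a solid circular section, d ≥ √(4A/π) = 113.3 mm.

113 mm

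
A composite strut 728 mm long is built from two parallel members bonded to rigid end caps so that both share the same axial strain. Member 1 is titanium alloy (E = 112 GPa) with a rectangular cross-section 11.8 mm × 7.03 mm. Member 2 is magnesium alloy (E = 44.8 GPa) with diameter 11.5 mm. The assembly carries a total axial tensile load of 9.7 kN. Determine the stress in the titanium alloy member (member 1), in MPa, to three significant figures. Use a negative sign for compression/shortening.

77.9 MPa

A_1 = 82.95 mm².
A_2 = 103.9 mm².
Equal strain + equilibrium ⇒ each member carries load in proportion to AE: A₁E₁ = 9291000 N, A₂E₂ = 4653000 N, ΣAE = 13940000 N.
σ₁ = P·E₁/ΣAE = 9700·112000/13940000 = 77.91 MPa.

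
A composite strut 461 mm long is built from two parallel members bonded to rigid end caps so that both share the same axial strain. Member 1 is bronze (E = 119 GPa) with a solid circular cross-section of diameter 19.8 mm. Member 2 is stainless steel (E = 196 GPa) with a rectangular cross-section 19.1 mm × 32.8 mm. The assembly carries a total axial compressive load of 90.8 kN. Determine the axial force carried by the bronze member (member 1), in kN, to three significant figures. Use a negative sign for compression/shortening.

-20.9 kN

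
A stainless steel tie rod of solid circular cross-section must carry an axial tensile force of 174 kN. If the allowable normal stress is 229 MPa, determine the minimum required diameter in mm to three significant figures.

Required area A ≥ P/σ_allow = 174000/229 = 759.8 mm².
For a solid circular section, d ≥ √(4A/π) = 31.1 mm.

31.1 mm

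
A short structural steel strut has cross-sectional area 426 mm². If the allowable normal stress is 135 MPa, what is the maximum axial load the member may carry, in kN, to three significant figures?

57.5 kN

P_max = σ_allow · A = 135 · 426 = 57510 N = 57.51 kN.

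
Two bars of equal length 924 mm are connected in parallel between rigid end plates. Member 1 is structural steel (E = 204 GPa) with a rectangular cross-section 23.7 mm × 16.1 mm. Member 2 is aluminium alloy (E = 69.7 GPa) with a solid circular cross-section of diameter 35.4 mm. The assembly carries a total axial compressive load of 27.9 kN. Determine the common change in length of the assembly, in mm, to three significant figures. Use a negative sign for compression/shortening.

A_1 = 381.6 mm².
A_2 = 984.2 mm².
Equal strain + equilibrium ⇒ each member carries load in proportion to AE: A₁E₁ = 77840000 N, A₂E₂ = 68600000 N, ΣAE = 146400000 N.
δ = PL/ΣAE = -27900·924/146400000 = -0.176 mm.

-0.176 mm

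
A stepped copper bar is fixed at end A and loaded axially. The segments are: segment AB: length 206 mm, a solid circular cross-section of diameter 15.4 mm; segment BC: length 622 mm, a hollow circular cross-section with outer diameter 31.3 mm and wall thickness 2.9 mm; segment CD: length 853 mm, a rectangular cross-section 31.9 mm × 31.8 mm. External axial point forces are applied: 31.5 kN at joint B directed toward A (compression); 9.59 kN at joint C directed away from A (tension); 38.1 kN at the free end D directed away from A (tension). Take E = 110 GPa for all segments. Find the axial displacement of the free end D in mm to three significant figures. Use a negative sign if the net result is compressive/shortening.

1.50 mm

Internal axial forces (sectioning from the free end, tension +): N_CD = 38.1 kN, N_BC = 47.69 kN, N_AB = 16.19 kN.
A_AB = 186.3 mm².
A_BC = 258.7 mm².
A_CD = 1014 mm².
δ_AB = 16190·206/(186.3·110000) = 0.1628 mm
δ_BC = 47690·622/(258.7·110000) = 1.042 mm
δ_CD = 38100·853/(1014·110000) = 0.2912 mm
δ = Σδ_i = 1.496 mm.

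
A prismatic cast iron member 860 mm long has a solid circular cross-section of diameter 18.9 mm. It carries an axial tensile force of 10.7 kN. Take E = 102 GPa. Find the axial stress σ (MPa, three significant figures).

A = 280.6 mm².
σ = N/A = 10700/280.6 = 38.14 MPa.

38.1 MPa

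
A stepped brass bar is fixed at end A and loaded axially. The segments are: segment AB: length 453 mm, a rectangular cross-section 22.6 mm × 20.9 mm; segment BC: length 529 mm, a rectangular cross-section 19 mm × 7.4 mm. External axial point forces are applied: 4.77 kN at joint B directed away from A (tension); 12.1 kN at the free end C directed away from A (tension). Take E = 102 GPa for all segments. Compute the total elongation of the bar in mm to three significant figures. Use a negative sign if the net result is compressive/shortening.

0.605 mm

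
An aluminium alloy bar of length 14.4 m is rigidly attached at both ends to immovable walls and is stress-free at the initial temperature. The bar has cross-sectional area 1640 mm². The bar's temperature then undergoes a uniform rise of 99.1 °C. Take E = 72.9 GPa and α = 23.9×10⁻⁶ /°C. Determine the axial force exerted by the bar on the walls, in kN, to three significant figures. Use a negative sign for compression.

Free thermal expansion αLΔT = 23.9e-6 · 14400 · 99.1 = 34.11 mm.
The walls impose strain ε = −(34.11)/14400 = -2.3685e-03; σ = Eε = 72900 · -2.3685e-03 = -172.7 MPa.
Wall reaction R = σ·A = -172.7·1640 = -283200 N = -283.2 kN.

-283 kN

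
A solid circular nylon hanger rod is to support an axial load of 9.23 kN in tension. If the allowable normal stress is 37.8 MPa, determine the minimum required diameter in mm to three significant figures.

17.6 mm

Required area A ≥ P/σ_allow = 9230/37.8 = 244.2 mm².
For a solid circular section, d ≥ √(4A/π) = 17.63 mm.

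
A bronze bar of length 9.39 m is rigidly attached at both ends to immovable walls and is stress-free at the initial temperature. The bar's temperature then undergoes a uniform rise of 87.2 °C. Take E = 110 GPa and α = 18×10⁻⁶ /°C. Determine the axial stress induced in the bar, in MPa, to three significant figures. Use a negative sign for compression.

Free thermal expansion αLΔT = 18e-6 · 9390 · 87.2 = 14.74 mm.
The walls impose strain ε = −(14.74)/9390 = -1.5696e-03; σ = Eε = 110000 · -1.5696e-03 = -172.7 MPa.

-173 MPa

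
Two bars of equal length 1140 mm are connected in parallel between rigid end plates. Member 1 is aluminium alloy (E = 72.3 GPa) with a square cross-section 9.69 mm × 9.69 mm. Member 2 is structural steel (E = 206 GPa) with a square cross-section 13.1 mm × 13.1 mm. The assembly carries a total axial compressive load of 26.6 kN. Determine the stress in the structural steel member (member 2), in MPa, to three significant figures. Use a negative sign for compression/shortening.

-130 MPa

A_1 = 93.9 mm².
A_2 = 171.6 mm².
Equal strain + equilibrium ⇒ each member carries load in proportion to AE: A₁E₁ = 6789000 N, A₂E₂ = 35350000 N, ΣAE = 42140000 N.
σ₂ = P·E₂/ΣAE = -26600·206000/42140000 = -130 MPa.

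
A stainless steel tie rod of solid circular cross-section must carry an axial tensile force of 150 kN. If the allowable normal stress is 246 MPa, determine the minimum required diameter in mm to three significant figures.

27.9 mm

Required area A ≥ P/σ_allow = 150000/246 = 609.8 mm².
For a solid circular section, d ≥ √(4A/π) = 27.86 mm.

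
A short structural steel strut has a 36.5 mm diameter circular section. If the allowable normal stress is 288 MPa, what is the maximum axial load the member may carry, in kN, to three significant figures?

A = 1046 mm².
P_max = σ_allow · A = 288 · 1046 = 301300 N = 301.3 kN.

301 kN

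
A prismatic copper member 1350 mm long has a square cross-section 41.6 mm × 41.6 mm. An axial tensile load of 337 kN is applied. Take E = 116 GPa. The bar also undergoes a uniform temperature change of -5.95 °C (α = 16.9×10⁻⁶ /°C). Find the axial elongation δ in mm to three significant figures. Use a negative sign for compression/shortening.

A = 1731 mm².
δ_mech = NL/(AE) = 337000·1350/(1731·116000) = 2.266 mm.
δ_thermal = αLΔT = 16.9e-6·1350·-5.95 = -0.1357 mm.
δ = δ_mech + δ_thermal = 2.131 mm.

2.13 mm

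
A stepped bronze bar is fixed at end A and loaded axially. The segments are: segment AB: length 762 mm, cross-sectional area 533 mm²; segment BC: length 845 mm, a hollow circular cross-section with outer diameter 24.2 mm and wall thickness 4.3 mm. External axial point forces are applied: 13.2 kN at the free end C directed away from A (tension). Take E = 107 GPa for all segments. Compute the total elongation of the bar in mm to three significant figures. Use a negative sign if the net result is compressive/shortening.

Internal axial forces (sectioning from the free end, tension +): N_BC = 13.2 kN, N_AB = 13.2 kN.
A_BC = 268.8 mm².
δ_AB = 13200·762/(533·107000) = 0.1764 mm
δ_BC = 13200·845/(268.8·107000) = 0.3878 mm
δ = Σδ_i = 0.5641 mm.

0.564 mm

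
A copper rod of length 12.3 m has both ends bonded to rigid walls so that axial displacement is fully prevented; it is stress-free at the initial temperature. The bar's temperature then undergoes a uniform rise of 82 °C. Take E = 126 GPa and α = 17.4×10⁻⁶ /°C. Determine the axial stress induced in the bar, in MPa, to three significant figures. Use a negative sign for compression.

-180 MPa

Free thermal expansion αLΔT = 17.4e-6 · 12300 · 82 = 17.55 mm.
The walls impose strain ε = −(17.55)/12300 = -1.4268e-03; σ = Eε = 126000 · -1.4268e-03 = -179.8 MPa.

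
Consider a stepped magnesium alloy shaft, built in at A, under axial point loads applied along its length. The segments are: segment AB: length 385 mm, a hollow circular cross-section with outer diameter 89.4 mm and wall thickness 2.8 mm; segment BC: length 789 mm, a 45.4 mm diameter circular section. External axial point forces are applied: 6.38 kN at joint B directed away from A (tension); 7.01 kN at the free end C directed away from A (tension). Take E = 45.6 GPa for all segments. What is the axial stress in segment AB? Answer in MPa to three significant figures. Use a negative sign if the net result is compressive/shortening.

Internal axial forces (sectioning from the free end, tension +): N_BC = 7.01 kN, N_AB = 13.39 kN.
A_AB = 761.8 mm².
σ_AB = N_AB/A_AB = 13390/761.8 = 17.58 MPa.

17.6 MPa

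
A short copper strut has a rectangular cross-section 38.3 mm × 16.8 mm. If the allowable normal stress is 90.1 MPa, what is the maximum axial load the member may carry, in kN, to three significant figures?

58.0 kN

A = 643.4 mm².
P_max = σ_allow · A = 90.1 · 643.4 = 57970 N = 57.97 kN.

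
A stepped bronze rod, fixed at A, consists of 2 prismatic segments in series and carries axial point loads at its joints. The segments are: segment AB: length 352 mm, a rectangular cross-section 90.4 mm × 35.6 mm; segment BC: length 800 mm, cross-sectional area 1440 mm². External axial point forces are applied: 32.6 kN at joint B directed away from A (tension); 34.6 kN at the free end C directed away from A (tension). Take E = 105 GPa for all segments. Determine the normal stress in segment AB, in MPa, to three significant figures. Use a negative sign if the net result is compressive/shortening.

Internal axial forces (sectioning from the free end, tension +): N_BC = 34.6 kN, N_AB = 67.2 kN.
A_AB = 3218 mm².
σ_AB = N_AB/A_AB = 67200/3218 = 20.88 MPa.

20.9 MPa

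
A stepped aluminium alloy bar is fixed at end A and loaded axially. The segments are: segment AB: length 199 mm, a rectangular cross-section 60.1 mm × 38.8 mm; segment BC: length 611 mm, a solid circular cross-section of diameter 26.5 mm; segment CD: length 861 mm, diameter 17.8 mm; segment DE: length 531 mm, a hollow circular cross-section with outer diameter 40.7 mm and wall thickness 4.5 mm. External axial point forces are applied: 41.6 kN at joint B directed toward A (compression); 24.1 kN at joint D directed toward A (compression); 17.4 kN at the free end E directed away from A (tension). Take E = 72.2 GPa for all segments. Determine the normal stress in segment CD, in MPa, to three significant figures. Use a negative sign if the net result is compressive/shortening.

-26.9 MPa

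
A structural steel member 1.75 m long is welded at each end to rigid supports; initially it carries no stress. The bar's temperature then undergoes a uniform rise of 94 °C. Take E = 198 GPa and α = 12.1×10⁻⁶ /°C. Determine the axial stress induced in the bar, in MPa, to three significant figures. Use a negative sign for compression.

Free thermal expansion αLΔT = 12.1e-6 · 1750 · 94 = 1.99 mm.
The walls impose strain ε = −(1.99)/1750 = -1.1374e-03; σ = Eε = 198000 · -1.1374e-03 = -225.2 MPa.

-225 MPa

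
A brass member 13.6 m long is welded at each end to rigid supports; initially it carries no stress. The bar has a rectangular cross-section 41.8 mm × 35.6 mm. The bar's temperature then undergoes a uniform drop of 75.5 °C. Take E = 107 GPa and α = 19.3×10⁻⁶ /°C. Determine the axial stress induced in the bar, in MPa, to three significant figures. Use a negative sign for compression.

Free thermal expansion αLΔT = 19.3e-6 · 13600 · -75.5 = -19.82 mm.
The walls impose strain ε = −(-19.82)/13600 = 1.4571e-03; σ = Eε = 107000 · 1.4571e-03 = 155.9 MPa.

156 MPa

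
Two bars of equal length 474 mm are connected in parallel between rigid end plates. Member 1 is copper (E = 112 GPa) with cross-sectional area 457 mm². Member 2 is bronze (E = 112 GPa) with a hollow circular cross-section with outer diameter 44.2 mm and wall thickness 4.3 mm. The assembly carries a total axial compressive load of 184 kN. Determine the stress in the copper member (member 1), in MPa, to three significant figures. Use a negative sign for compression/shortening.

A_2 = 539 mm².
Equal strain + equilibrium ⇒ each member carries load in proportion to AE: A₁E₁ = 51180000 N, A₂E₂ = 60370000 N, ΣAE = 111600000 N.
σ₁ = P·E₁/ΣAE = -184000·112000/111600000 = -184.7 MPa.

-185 MPa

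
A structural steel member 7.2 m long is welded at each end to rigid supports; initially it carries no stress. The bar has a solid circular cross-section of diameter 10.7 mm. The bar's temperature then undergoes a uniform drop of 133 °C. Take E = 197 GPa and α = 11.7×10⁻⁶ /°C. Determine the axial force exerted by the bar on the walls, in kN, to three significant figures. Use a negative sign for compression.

Free thermal expansion αLΔT = 11.7e-6 · 7200 · -133 = -11.2 mm.
The walls impose strain ε = −(-11.2)/7200 = 1.5561e-03; σ = Eε = 197000 · 1.5561e-03 = 306.6 MPa.
Wall reaction R = σ·A = 306.6·89.92 = 27570 N = 27.57 kN.

27.6 kN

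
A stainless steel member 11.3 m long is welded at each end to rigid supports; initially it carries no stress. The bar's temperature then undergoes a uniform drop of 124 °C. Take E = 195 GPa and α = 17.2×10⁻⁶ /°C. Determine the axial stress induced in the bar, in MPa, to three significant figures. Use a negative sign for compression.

416 MPa

Free thermal expansion αLΔT = 17.2e-6 · 11300 · -124 = -24.1 mm.
The walls impose strain ε = −(-24.1)/11300 = 2.1328e-03; σ = Eε = 195000 · 2.1328e-03 = 415.9 MPa.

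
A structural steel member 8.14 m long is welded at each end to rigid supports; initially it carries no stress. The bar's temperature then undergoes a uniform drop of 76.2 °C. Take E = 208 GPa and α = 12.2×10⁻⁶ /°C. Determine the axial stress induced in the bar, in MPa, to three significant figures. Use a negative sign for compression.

193 MPa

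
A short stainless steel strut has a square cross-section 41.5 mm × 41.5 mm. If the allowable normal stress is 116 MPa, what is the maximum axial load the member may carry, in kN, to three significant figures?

A = 1722 mm².
P_max = σ_allow · A = 116 · 1722 = 199800 N = 199.8 kN.

200 kN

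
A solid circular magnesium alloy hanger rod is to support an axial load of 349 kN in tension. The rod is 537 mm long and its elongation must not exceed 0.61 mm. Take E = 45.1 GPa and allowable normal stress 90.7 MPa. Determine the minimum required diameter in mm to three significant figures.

93.1 mm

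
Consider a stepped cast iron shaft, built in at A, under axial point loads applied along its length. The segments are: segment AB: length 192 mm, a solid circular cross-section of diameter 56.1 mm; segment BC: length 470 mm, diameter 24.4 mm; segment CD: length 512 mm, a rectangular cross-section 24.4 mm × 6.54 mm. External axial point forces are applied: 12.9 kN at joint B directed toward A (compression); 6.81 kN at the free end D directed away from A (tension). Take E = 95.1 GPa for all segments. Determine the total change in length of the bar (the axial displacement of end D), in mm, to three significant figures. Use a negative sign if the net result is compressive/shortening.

0.297 mm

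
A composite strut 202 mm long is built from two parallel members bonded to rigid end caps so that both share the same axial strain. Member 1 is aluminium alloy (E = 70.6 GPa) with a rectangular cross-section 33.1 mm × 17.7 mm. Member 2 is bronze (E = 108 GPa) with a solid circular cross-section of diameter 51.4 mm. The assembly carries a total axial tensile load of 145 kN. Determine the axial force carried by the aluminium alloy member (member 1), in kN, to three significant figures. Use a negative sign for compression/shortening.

A_1 = 585.9 mm².
A_2 = 2075 mm².
Equal strain + equilibrium ⇒ each member carries load in proportion to AE: A₁E₁ = 41360000 N, A₂E₂ = 224100000 N, ΣAE = 265500000 N.
F₁ = P·A₁E₁/ΣAE = 145000·41360000/265500000 = 22590 N.

22.6 kN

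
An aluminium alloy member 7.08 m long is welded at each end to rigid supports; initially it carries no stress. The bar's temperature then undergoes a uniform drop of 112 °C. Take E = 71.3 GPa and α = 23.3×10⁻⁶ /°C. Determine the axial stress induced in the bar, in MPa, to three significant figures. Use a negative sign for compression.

186 MPa

Free thermal expansion αLΔT = 23.3e-6 · 7080 · -112 = -18.48 mm.
The walls impose strain ε = −(-18.48)/7080 = 2.6096e-03; σ = Eε = 71300 · 2.6096e-03 = 186.1 MPa.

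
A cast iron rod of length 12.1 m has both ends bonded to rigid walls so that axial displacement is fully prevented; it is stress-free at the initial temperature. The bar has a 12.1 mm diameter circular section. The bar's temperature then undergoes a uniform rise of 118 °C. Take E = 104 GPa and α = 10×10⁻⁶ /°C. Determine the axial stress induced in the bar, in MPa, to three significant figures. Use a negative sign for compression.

Free thermal expansion αLΔT = 10e-6 · 12100 · 118 = 14.28 mm.
The walls impose strain ε = −(14.28)/12100 = -1.1800e-03; σ = Eε = 104000 · -1.1800e-03 = -122.7 MPa.

-123 MPa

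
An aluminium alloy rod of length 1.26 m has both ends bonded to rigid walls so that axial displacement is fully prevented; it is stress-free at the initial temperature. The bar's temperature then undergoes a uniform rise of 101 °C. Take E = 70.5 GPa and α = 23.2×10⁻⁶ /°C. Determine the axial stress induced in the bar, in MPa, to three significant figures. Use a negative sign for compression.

-165 MPa

Free thermal expansion αLΔT = 23.2e-6 · 1260 · 101 = 2.952 mm.
The walls impose strain ε = −(2.952)/1260 = -2.3432e-03; σ = Eε = 70500 · -2.3432e-03 = -165.2 MPa.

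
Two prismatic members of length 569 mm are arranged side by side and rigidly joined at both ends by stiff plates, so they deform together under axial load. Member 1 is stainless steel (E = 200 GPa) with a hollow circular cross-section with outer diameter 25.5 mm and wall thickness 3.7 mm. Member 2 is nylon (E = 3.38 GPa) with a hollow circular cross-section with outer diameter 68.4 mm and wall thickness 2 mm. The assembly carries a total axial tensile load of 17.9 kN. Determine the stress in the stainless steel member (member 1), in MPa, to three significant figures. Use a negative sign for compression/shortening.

A_1 = 253.4 mm².
A_2 = 417.2 mm².
Equal strain + equilibrium ⇒ each member carries load in proportion to AE: A₁E₁ = 50680000 N, A₂E₂ = 1410000 N, ΣAE = 52090000 N.
σ₁ = P·E₁/ΣAE = 17900·200000/52090000 = 68.73 MPa.

68.7 MPa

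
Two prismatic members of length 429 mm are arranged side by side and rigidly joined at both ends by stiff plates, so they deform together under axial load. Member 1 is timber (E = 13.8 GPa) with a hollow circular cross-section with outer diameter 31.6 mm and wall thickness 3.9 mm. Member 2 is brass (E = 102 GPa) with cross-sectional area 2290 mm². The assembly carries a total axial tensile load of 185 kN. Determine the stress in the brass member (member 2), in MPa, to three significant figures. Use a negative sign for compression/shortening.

79.2 MPa

A_1 = 339.4 mm².
Equal strain + equilibrium ⇒ each member carries load in proportion to AE: A₁E₁ = 4684000 N, A₂E₂ = 233600000 N, ΣAE = 238300000 N.
σ₂ = P·E₂/ΣAE = 185000·102000/238300000 = 79.2 MPa.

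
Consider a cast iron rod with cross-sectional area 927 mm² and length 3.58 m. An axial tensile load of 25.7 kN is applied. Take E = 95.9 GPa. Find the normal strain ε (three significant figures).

σ = N/A = 27.72 MPa; ε = σ/E = 27.72/95900 = 2.891e-04.

2.89e-04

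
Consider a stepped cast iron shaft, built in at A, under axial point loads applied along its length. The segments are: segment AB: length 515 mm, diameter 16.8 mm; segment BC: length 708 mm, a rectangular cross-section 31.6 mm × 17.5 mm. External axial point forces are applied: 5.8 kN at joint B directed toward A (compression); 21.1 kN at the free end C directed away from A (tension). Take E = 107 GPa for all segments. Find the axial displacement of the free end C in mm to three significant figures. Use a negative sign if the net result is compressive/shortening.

0.585 mm

Internal axial forces (sectioning from the free end, tension +): N_BC = 21.1 kN, N_AB = 15.3 kN.
A_AB = 221.7 mm².
A_BC = 553 mm².
δ_AB = 15300·515/(221.7·107000) = 0.3322 mm
δ_BC = 21100·708/(553·107000) = 0.2525 mm
δ = Σδ_i = 0.5847 mm.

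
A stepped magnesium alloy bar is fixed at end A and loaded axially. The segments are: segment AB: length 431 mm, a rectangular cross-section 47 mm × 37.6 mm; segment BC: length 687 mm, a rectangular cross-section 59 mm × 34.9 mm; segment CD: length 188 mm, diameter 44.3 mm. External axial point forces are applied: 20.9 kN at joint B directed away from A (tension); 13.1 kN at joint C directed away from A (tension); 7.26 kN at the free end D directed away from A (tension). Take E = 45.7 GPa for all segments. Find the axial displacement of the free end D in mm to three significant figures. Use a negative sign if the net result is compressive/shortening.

0.388 mm

Internal axial forces (sectioning from the free end, tension +): N_CD = 7.26 kN, N_BC = 20.36 kN, N_AB = 41.26 kN.
A_AB = 1767 mm².
A_BC = 2059 mm².
A_CD = 1541 mm².
δ_AB = 41260·431/(1767·45700) = 0.2202 mm
δ_BC = 20360·687/(2059·45700) = 0.1486 mm
δ_CD = 7260·188/(1541·45700) = 0.01938 mm
δ = Σδ_i = 0.3882 mm.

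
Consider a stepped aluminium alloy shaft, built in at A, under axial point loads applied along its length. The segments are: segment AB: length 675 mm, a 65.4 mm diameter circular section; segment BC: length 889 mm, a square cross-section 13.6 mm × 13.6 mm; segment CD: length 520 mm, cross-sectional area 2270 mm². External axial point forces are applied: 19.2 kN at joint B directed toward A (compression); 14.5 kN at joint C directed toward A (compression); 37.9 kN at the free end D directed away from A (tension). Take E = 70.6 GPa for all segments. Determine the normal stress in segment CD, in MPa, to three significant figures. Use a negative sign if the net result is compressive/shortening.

16.7 MPa

Internal axial forces (sectioning from the free end, tension +): N_CD = 37.9 kN, N_BC = 23.4 kN, N_AB = 4.2 kN.
σ_CD = N_CD/A_CD = 37900/2270 = 16.7 MPa.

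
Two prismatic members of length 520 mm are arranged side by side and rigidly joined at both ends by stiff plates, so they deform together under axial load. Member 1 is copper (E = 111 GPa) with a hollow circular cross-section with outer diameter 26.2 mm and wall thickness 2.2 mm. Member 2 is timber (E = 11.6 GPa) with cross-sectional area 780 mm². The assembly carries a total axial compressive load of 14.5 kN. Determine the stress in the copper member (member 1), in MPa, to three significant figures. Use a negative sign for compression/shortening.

A_1 = 165.9 mm².
Equal strain + equilibrium ⇒ each member carries load in proportion to AE: A₁E₁ = 18410000 N, A₂E₂ = 9048000 N, ΣAE = 27460000 N.
σ₁ = P·E₁/ΣAE = -14500·111000/27460000 = -58.61 MPa.

-58.6 MPa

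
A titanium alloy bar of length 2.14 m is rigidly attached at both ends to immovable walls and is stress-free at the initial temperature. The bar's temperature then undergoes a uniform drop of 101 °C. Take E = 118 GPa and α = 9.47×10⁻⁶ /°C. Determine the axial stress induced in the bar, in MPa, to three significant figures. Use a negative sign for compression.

Free thermal expansion αLΔT = 9.47e-6 · 2140 · -101 = -2.047 mm.
The walls impose strain ε = −(-2.047)/2140 = 9.5647e-04; σ = Eε = 118000 · 9.5647e-04 = 112.9 MPa.

113 MPa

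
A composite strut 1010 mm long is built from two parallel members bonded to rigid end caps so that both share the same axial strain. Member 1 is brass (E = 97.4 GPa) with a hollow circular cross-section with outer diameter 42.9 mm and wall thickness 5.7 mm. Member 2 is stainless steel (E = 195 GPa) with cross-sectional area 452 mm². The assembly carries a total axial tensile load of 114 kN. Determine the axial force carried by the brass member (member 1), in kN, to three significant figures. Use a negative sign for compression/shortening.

48.3 kN

A_1 = 666.1 mm².
Equal strain + equilibrium ⇒ each member carries load in proportion to AE: A₁E₁ = 64880000 N, A₂E₂ = 88140000 N, ΣAE = 153000000 N.
F₁ = P·A₁E₁/ΣAE = 114000·64880000/153000000 = 48340 N.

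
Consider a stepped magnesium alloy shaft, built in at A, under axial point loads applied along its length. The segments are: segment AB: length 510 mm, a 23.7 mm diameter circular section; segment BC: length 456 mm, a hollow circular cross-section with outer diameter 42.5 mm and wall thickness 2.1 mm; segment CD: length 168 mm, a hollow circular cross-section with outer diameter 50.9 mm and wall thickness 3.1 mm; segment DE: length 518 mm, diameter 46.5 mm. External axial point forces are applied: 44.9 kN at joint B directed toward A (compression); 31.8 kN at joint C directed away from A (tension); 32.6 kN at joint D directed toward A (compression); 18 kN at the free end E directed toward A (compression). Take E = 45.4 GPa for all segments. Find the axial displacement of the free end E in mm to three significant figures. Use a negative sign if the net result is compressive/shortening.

-2.85 mm

Internal axial forces (sectioning from the free end, tension +): N_DE = -18 kN, N_CD = -50.6 kN, N_BC = -18.8 kN, N_AB = -63.7 kN.
A_AB = 441.2 mm².
A_BC = 266.5 mm².
A_CD = 465.5 mm².
A_DE = 1698 mm².
δ_AB = -63700·510/(441.2·45400) = -1.622 mm
δ_BC = -18800·456/(266.5·45400) = -0.7085 mm
δ_CD = -50600·168/(465.5·45400) = -0.4022 mm
δ_DE = -18000·518/(1698·45400) = -0.1209 mm
δ = Σδ_i = -2.854 mm.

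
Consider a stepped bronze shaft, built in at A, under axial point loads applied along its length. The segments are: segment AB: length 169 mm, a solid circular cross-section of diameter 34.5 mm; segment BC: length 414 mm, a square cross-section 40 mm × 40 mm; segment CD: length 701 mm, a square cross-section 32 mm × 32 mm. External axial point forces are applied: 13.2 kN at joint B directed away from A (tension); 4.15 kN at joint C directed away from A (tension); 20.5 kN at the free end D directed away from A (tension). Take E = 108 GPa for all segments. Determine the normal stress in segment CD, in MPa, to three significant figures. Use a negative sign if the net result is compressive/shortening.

Internal axial forces (sectioning from the free end, tension +): N_CD = 20.5 kN, N_BC = 24.65 kN, N_AB = 37.85 kN.
A_CD = 1024 mm².
σ_CD = N_CD/A_CD = 20500/1024 = 20.02 MPa.

20.0 MPa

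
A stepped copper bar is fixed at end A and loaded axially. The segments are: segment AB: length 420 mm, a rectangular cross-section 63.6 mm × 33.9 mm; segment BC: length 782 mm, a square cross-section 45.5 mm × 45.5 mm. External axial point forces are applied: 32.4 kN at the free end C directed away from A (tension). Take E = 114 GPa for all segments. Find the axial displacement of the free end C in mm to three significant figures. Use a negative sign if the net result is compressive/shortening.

0.163 mm

Internal axial forces (sectioning from the free end, tension +): N_BC = 32.4 kN, N_AB = 32.4 kN.
A_AB = 2156 mm².
A_BC = 2070 mm².
δ_AB = 32400·420/(2156·114000) = 0.05536 mm
δ_BC = 32400·782/(2070·114000) = 0.1074 mm
δ = Σδ_i = 0.1627 mm.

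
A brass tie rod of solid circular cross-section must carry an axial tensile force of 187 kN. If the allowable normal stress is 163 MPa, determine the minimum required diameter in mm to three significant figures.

38.2 mm

Required area A ≥ P/σ_allow = 187000/163 = 1147 mm².
For a solid circular section, d ≥ √(4A/π) = 38.22 mm.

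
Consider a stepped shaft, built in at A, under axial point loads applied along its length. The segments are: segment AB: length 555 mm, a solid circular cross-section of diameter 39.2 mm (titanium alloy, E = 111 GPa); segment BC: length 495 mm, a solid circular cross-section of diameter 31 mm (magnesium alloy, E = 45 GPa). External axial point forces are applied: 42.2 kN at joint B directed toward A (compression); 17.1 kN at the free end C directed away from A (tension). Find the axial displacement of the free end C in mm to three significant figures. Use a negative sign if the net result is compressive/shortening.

0.145 mm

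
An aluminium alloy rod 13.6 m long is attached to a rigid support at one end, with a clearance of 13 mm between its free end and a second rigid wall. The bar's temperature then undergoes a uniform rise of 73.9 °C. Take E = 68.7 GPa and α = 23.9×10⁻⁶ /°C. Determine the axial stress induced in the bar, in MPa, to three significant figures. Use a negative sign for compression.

Free thermal expansion αLΔT = 23.9e-6 · 13600 · 73.9 = 24.02 mm.
The walls engage after the gap closes; constrained expansion = 24.02 − 13 = 11.02 mm.
The walls impose strain ε = −(11.02)/13600 = -8.1033e-04; σ = Eε = 68700 · -8.1033e-04 = -55.67 MPa.

-55.7 MPa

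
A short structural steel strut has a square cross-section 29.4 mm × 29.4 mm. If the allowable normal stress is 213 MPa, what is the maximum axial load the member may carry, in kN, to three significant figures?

A = 864.4 mm².
P_max = σ_allow · A = 213 · 864.4 = 184100 N = 184.1 kN.

184 kN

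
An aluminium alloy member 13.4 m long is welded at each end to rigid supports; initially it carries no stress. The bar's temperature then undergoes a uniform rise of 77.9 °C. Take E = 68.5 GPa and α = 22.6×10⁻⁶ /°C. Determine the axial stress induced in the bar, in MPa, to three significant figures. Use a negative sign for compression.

Free thermal expansion αLΔT = 22.6e-6 · 13400 · 77.9 = 23.59 mm.
The walls impose strain ε = −(23.59)/13400 = -1.7605e-03; σ = Eε = 68500 · -1.7605e-03 = -120.6 MPa.

-121 MPa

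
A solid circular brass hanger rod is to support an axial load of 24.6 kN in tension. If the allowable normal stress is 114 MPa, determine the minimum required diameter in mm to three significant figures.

16.6 mm

Required area A ≥ P/σ_allow = 24600/114 = 215.8 mm².
For a solid circular section, d ≥ √(4A/π) = 16.58 mm.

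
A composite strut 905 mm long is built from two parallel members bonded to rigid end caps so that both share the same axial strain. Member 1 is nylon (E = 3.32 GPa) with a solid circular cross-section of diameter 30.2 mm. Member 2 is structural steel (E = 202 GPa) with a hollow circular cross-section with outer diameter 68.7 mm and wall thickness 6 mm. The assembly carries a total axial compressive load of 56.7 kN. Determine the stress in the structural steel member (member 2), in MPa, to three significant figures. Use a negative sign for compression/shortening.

-47.5 MPa

A_1 = 716.3 mm².
A_2 = 1182 mm².
Equal strain + equilibrium ⇒ each member carries load in proportion to AE: A₁E₁ = 2378000 N, A₂E₂ = 238700000 N, ΣAE = 241100000 N.
σ₂ = P·E₂/ΣAE = -56700·202000/241100000 = -47.5 MPa.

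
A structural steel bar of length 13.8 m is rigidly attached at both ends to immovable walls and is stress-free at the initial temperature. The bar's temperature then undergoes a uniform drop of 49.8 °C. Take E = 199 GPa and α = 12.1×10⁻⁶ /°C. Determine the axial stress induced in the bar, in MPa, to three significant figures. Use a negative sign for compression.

120 MPa

Free thermal expansion αLΔT = 12.1e-6 · 13800 · -49.8 = -8.316 mm.
The walls impose strain ε = −(-8.316)/13800 = 6.0258e-04; σ = Eε = 199000 · 6.0258e-04 = 119.9 MPa.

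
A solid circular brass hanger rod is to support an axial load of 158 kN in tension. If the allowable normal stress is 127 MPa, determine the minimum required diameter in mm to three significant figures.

39.8 mm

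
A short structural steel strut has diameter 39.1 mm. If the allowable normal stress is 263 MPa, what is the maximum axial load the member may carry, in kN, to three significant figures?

316 kN

A = 1201 mm².
P_max = σ_allow · A = 263 · 1201 = 315800 N = 315.8 kN.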